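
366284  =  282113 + 84171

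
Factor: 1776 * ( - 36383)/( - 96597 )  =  2^4*3^(-1)*37^1*10733^ ( - 1 ) * 36383^1 = 21538736/32199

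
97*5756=558332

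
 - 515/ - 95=5 + 8/19 = 5.42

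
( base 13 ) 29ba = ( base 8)13664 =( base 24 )ACK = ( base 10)6068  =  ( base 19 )gf7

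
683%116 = 103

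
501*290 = 145290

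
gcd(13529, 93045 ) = 1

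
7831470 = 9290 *843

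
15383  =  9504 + 5879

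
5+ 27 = 32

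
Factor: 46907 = 7^1 * 6701^1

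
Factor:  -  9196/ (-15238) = 242/401 = 2^1*11^2*401^( - 1) 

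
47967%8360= 6167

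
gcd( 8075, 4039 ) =1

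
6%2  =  0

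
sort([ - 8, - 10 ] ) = [ - 10, -8 ]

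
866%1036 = 866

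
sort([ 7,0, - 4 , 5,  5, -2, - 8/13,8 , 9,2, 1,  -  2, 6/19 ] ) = [-4, - 2,-2 , - 8/13,0,6/19,1,  2,  5,  5,7,  8,9]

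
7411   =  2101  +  5310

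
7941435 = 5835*1361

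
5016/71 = 5016/71 = 70.65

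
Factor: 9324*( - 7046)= - 2^3*3^2*7^1*13^1*37^1*271^1 = -65696904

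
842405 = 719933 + 122472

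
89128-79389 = 9739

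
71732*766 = 54946712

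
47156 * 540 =25464240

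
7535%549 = 398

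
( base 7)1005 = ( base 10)348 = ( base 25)dn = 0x15C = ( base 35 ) 9X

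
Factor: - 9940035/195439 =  - 3^1*5^1*7^1  *  67^( - 1 )*137^1*691^1*2917^(- 1 )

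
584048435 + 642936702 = 1226985137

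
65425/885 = 13085/177 = 73.93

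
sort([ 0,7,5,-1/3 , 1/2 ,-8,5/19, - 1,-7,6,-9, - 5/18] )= [ - 9, -8,-7, - 1, - 1/3, - 5/18,0, 5/19,1/2, 5,6, 7 ]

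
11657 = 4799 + 6858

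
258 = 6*43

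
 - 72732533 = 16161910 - 88894443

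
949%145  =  79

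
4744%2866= 1878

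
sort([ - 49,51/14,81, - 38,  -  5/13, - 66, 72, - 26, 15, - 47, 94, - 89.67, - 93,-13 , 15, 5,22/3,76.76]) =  [ - 93, - 89.67,-66, - 49, - 47, - 38  , - 26, - 13, - 5/13,51/14,5 , 22/3,15,15 , 72, 76.76,81,94] 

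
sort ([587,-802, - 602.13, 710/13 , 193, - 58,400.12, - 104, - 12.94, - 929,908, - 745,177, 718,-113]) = [-929,- 802,-745, - 602.13, -113,-104,-58,-12.94,  710/13,177,193,400.12, 587,718 , 908] 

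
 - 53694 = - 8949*6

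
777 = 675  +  102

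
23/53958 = 1/2346 =0.00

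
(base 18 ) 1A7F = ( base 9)13566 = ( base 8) 21775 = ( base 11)6a16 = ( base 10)9213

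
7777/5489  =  707/499 = 1.42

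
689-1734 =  - 1045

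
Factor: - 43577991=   -  3^2*223^1*21713^1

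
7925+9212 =17137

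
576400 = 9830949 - 9254549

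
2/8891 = 2/8891 = 0.00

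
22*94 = 2068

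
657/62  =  10 + 37/62= 10.60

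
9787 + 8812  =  18599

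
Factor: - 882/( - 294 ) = 3 = 3^1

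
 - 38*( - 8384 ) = 318592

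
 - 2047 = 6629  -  8676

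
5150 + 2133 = 7283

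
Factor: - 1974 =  - 2^1*3^1*7^1*47^1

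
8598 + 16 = 8614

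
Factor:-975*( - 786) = 766350 = 2^1*3^2 * 5^2 * 13^1 * 131^1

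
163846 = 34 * 4819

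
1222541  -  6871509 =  - 5648968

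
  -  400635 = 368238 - 768873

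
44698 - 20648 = 24050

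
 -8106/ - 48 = 168+7/8 = 168.88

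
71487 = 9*7943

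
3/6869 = 3/6869 = 0.00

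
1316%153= 92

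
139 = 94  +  45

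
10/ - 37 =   -  1+27/37 = -  0.27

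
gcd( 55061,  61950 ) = 1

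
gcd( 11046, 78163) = 1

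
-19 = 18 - 37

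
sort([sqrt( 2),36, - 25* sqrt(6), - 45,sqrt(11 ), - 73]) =[ - 73, - 25*sqrt(6),- 45 , sqrt(2), sqrt (11),36 ]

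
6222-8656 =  - 2434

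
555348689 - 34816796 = 520531893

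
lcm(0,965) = 0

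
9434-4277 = 5157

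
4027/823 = 4027/823 = 4.89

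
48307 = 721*67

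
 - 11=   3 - 14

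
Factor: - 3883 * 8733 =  - 33910239 = -  3^1*11^1*41^1 * 71^1 * 353^1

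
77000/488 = 9625/61 =157.79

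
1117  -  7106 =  - 5989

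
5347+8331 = 13678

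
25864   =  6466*4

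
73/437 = 73/437 = 0.17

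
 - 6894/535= -6894/535  =  - 12.89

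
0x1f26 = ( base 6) 100530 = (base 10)7974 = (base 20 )JIE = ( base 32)7p6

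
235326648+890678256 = 1126004904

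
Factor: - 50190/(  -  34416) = 2^( - 3 )*3^( - 1) * 5^1*7^1 = 35/24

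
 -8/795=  - 8/795   =  - 0.01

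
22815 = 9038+13777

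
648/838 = 324/419 = 0.77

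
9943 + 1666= 11609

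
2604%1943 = 661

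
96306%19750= 17306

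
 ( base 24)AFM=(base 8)13776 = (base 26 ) 926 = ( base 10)6142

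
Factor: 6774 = 2^1*3^1*1129^1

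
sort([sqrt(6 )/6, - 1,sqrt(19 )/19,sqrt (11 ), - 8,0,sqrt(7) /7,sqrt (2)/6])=[ - 8, - 1, 0,sqrt(19)/19,sqrt( 2 )/6,sqrt( 7)/7,sqrt (6 ) /6,sqrt( 11 )]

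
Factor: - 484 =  - 2^2*11^2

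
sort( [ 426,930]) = [ 426,930 ] 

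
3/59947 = 3/59947 = 0.00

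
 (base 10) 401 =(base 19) 122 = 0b110010001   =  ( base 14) 209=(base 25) g1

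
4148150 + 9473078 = 13621228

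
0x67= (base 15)6D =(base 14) 75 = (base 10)103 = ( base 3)10211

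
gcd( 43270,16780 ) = 10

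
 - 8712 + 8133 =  - 579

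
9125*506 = 4617250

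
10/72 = 5/36 = 0.14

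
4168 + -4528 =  -360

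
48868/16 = 12217/4 = 3054.25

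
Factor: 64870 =2^1 * 5^1  *13^1 * 499^1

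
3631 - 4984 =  - 1353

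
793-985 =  - 192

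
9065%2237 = 117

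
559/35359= 559/35359= 0.02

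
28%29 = 28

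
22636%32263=22636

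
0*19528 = 0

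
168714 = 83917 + 84797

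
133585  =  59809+73776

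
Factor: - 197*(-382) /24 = 2^( - 2)* 3^( - 1)  *  191^1*197^1 = 37627/12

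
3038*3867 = 11747946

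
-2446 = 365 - 2811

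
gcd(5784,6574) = 2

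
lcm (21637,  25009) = 1925693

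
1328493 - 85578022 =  - 84249529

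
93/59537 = 93/59537 = 0.00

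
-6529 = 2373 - 8902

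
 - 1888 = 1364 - 3252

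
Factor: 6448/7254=8/9 = 2^3*3^ ( -2)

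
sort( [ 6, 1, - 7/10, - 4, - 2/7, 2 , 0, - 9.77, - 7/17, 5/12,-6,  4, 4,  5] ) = [ - 9.77, - 6 , - 4,  -  7/10,-7/17, - 2/7 , 0,  5/12  ,  1, 2,4, 4,5,6] 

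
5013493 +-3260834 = 1752659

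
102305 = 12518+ 89787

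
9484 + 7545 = 17029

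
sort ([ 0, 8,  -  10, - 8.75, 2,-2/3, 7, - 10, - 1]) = [ -10, - 10, - 8.75,  -  1, - 2/3, 0,2,  7, 8]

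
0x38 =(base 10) 56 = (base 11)51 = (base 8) 70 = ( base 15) 3B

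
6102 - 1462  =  4640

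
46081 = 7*6583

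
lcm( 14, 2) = 14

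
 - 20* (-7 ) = 140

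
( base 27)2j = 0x49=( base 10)73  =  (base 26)2l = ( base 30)2D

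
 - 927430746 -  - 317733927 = -609696819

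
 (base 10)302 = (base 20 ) F2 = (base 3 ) 102012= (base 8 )456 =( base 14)178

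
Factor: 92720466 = 2^1*3^2 * 5151137^1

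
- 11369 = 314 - 11683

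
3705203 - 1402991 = 2302212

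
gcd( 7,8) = 1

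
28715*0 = 0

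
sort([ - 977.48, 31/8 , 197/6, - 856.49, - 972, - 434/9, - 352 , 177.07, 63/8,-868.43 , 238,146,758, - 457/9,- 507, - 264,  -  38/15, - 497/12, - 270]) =[ - 977.48, -972, - 868.43,-856.49, - 507, - 352, - 270, - 264,  -  457/9, - 434/9, - 497/12, -38/15,31/8, 63/8,197/6,146, 177.07,238,758]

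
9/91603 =9/91603 = 0.00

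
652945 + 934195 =1587140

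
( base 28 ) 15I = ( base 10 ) 942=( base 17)347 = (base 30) 11C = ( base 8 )1656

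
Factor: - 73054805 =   -  5^1*251^1*58211^1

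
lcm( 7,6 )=42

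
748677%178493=34705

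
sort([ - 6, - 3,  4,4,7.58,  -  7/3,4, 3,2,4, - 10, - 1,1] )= [ - 10,  -  6, - 3, - 7/3,- 1,1, 2, 3, 4, 4,4, 4, 7.58] 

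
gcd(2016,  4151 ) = 7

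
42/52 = 21/26 = 0.81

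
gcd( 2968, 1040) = 8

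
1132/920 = 1+53/230 = 1.23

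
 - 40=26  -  66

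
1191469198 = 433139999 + 758329199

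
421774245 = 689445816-267671571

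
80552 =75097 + 5455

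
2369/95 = 2369/95 = 24.94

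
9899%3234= 197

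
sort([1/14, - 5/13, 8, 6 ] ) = [ - 5/13, 1/14, 6,8 ]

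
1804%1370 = 434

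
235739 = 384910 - 149171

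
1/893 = 1/893 = 0.00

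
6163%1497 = 175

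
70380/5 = 14076 = 14076.00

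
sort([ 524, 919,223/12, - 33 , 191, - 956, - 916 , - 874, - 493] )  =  [ - 956, - 916, - 874, - 493,  -  33, 223/12,191,524, 919 ]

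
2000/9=2000/9 = 222.22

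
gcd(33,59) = 1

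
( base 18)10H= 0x155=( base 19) HI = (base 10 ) 341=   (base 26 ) d3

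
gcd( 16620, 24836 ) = 4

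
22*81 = 1782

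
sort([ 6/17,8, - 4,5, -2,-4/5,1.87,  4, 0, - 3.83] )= [ - 4 ,-3.83,-2 ,-4/5,0, 6/17,1.87,4,5,8] 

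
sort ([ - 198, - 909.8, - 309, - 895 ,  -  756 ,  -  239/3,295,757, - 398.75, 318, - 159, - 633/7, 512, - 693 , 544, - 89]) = [- 909.8, - 895, - 756,-693, - 398.75, - 309, - 198, - 159, - 633/7, - 89,-239/3,295, 318, 512,  544,  757]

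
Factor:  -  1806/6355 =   -  2^1*3^1*5^( - 1 ) * 7^1*31^ ( -1)*41^ ( - 1)*43^1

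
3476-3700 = - 224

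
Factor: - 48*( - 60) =2880 = 2^6*3^2*5^1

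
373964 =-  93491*( -4)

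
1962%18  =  0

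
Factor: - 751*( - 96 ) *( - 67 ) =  - 4830432 = -2^5 * 3^1 *67^1*751^1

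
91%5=1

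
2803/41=2803/41 = 68.37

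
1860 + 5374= 7234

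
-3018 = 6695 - 9713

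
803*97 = 77891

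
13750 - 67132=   -  53382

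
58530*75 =4389750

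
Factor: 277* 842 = 2^1*277^1*421^1 = 233234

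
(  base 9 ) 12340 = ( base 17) 1bc2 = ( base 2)10000001101010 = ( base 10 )8298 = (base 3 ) 102101100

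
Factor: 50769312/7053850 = 2^4*3^1 * 5^ ( - 2 )*11^1*71^(-1)*131^1*367^1 * 1987^(- 1)  =  25384656/3526925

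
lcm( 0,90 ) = 0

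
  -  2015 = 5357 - 7372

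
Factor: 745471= 745471^1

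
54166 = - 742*( - 73 ) 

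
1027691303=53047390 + 974643913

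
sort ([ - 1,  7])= [ - 1,7 ] 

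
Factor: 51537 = 3^1*41^1*419^1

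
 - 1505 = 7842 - 9347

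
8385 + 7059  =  15444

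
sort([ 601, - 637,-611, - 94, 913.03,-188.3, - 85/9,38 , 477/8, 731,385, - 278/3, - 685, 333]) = [ - 685,-637,-611, - 188.3,-94, -278/3 , - 85/9, 38, 477/8,333 , 385,601,731, 913.03]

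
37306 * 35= 1305710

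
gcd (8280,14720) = 920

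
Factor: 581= 7^1*83^1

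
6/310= 3/155 = 0.02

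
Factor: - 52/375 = - 2^2*3^( - 1)*5^ ( - 3)*13^1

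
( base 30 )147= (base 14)535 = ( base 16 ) 403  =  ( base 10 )1027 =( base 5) 13102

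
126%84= 42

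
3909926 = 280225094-276315168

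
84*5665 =475860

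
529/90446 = 529/90446 = 0.01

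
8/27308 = 2/6827 = 0.00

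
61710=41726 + 19984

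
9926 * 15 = 148890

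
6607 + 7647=14254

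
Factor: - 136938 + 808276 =2^1*335669^1 = 671338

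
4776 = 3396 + 1380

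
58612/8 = 7326+ 1/2=7326.50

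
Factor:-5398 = -2^1*2699^1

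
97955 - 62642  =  35313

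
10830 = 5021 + 5809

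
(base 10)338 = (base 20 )GI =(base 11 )288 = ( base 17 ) 12f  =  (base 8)522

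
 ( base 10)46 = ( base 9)51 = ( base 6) 114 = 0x2e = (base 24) 1m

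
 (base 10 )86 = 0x56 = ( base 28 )32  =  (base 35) 2g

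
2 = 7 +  - 5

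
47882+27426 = 75308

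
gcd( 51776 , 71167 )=1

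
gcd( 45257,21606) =1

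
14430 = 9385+5045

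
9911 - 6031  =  3880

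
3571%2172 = 1399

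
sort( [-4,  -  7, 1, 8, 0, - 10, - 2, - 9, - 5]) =[-10,  -  9,- 7, - 5 , - 4, - 2,0, 1,8]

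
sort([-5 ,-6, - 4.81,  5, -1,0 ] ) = [- 6, - 5, -4.81, - 1 , 0, 5] 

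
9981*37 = 369297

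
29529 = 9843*3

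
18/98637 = 6/32879 =0.00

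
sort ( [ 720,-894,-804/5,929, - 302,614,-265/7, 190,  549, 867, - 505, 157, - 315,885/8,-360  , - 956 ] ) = [-956, -894,  -  505,  -  360, - 315, - 302, - 804/5, - 265/7,885/8,157,190, 549,614,720, 867,929 ]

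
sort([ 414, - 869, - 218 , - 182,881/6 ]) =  [ - 869, - 218, - 182,881/6,  414]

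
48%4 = 0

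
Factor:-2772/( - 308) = 3^2 = 9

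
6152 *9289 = 57145928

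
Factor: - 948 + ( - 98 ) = -1046=- 2^1 * 523^1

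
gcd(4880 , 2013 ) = 61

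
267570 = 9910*27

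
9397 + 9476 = 18873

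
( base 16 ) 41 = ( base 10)65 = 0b1000001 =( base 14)49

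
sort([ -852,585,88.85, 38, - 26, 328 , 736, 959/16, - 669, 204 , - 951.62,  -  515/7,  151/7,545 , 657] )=[-951.62, - 852,-669,-515/7,-26, 151/7, 38,959/16,88.85 , 204,328,545 , 585, 657,736]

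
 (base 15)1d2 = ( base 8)646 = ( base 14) 222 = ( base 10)422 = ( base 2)110100110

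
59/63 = 59/63   =  0.94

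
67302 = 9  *7478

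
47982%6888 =6654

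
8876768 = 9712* 914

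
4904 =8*613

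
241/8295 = 241/8295 = 0.03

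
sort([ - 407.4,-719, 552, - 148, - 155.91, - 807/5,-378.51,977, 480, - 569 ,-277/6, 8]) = [ - 719, - 569 ,-407.4, - 378.51,-807/5, - 155.91, - 148 , - 277/6, 8,480, 552,977 ] 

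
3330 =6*555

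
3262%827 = 781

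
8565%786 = 705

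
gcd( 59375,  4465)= 95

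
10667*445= 4746815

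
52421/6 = 52421/6 = 8736.83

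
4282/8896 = 2141/4448 = 0.48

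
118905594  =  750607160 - 631701566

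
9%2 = 1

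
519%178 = 163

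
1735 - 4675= - 2940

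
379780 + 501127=880907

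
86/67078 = 43/33539 =0.00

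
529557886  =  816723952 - 287166066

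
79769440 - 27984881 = 51784559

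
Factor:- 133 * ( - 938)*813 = 2^1  *3^1*7^2*19^1*67^1*271^1 = 101425002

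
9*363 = 3267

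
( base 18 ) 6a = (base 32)3m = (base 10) 118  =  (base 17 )6g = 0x76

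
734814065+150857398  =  885671463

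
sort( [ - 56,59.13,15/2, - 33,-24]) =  [ - 56,-33, - 24,15/2 , 59.13]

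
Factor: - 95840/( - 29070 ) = 2^4*3^( - 2)*17^( - 1)*19^( - 1)*599^1 = 9584/2907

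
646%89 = 23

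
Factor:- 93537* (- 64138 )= 5999276106= 2^1 * 3^2 * 19^1*547^1* 32069^1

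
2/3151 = 2/3151 = 0.00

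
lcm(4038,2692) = 8076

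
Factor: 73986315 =3^1* 5^1*13^1*379417^1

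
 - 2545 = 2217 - 4762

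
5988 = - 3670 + 9658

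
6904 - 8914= - 2010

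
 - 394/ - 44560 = 197/22280 = 0.01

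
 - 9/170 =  - 9/170=- 0.05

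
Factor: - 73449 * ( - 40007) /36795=89044671/1115 = 3^1*5^( - 1) * 223^( - 1)*3637^1*8161^1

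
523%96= 43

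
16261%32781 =16261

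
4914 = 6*819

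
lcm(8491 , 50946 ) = 50946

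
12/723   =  4/241=0.02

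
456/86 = 228/43 = 5.30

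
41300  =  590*70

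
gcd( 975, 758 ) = 1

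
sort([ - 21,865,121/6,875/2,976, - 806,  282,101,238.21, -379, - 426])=[ - 806, - 426,-379 , - 21,  121/6,101 , 238.21,282, 875/2,865,976]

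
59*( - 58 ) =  - 3422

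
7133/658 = 10 + 79/94 = 10.84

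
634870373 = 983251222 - 348380849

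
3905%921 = 221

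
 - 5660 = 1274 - 6934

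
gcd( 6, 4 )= 2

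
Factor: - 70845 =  - 3^1 * 5^1*4723^1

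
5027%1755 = 1517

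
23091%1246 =663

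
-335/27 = -335/27 = - 12.41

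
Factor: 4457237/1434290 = 2^( - 1)*5^( - 1) * 11^(  -  1)*13^ (  -  1 )*17^(- 1)*59^(-1) * 727^1*6131^1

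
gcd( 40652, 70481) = 1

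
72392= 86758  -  14366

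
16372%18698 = 16372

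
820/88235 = 164/17647 = 0.01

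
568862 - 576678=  -7816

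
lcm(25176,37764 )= 75528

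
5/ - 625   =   - 1/125= -0.01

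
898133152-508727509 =389405643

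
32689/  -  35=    - 32689/35 = - 933.97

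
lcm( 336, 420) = 1680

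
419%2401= 419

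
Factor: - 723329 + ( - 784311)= - 2^3  *  5^1 * 37691^1  =  - 1507640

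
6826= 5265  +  1561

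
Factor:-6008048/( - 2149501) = 2^4* 31^1 *12113^1*2149501^( - 1 )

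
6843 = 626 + 6217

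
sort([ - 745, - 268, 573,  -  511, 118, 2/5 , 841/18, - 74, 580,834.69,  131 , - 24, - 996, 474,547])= [ - 996 , - 745, - 511 , - 268, - 74, - 24, 2/5, 841/18, 118,  131, 474,547,573,580,834.69 ]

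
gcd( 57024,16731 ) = 99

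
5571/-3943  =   - 2 + 2315/3943=- 1.41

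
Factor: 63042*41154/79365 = 2^2*3^1*5^( - 1 )*7^1*11^( - 1)*13^( - 1) * 19^4*37^( - 1 )*79^1 = 864810156/26455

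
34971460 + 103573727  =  138545187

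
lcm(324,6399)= 25596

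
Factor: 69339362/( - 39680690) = -5^ ( - 1 )*7^ (- 2) * 17^1 * 47^(-1 )*83^1*1723^( - 1)*24571^1 = -34669681/19840345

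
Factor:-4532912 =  - 2^4*491^1*577^1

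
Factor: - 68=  - 2^2*17^1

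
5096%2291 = 514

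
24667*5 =123335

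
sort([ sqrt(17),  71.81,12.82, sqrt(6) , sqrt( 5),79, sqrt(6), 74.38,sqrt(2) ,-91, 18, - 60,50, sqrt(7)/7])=[  -  91,-60, sqrt(7)/7,sqrt(2), sqrt(5), sqrt(6),sqrt(6 ),sqrt(17 ), 12.82,18,50, 71.81,74.38,79]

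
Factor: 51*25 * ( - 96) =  -2^5*3^2 * 5^2*17^1  =  - 122400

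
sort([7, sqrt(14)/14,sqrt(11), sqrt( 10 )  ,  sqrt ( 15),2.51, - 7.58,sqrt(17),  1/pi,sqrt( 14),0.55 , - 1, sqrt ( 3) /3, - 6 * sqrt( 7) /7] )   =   [-7.58, - 6 *sqrt( 7)/7, -1,sqrt( 14) /14, 1/pi, 0.55, sqrt( 3 )/3,2.51, sqrt( 10),sqrt(11) , sqrt ( 14), sqrt ( 15), sqrt( 17),7] 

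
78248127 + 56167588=134415715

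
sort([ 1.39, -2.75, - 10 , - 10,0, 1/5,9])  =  [ -10, - 10, -2.75 , 0,1/5,1.39,  9]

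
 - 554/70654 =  - 277/35327 = - 0.01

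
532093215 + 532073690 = 1064166905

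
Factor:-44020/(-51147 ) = 2^2*3^(  -  2 )*5^1*31^1*71^1*5683^ ( - 1 ) 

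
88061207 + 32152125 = 120213332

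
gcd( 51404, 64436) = 724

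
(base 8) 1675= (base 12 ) 679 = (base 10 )957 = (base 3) 1022110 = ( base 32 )tt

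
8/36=2/9 = 0.22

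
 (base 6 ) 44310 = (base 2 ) 1100000010010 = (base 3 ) 22110020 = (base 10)6162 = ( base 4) 1200102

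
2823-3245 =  - 422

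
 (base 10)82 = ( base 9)101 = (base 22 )3g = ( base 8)122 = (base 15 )57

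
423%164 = 95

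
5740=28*205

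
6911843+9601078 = 16512921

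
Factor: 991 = 991^1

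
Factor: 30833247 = 3^1*37^1*229^1 * 1213^1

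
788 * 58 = 45704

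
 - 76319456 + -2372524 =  -78691980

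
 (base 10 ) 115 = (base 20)5F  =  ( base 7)223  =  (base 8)163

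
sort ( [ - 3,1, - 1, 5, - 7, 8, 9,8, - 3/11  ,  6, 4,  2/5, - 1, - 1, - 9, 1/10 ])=[ - 9, - 7 ,-3, - 1, - 1, - 1, - 3/11, 1/10,2/5,1,4, 5, 6, 8,8,  9 ]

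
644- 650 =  - 6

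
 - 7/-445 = 7/445= 0.02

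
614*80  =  49120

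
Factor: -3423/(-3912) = 7/8 = 2^(  -  3)*7^1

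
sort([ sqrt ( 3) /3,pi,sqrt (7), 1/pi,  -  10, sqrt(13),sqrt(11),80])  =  [-10,1/pi,sqrt(3 )/3, sqrt(7), pi, sqrt( 11),sqrt(13 ),80]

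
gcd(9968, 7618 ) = 2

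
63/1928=63/1928=0.03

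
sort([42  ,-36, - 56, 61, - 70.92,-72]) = [-72, - 70.92,  -  56,-36,  42,61 ] 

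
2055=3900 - 1845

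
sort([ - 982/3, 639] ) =[ - 982/3,  639] 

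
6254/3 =2084+ 2/3= 2084.67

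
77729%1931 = 489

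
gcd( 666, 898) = 2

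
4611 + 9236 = 13847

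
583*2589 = 1509387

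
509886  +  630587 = 1140473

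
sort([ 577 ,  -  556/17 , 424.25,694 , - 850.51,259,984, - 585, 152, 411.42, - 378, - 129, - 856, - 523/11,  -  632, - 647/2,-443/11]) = [ - 856 , - 850.51, - 632, - 585, - 378, -647/2, - 129,  -  523/11, - 443/11, -556/17,  152 , 259,411.42,424.25, 577,694,984] 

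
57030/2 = 28515 = 28515.00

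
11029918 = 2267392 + 8762526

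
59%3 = 2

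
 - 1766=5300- 7066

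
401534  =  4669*86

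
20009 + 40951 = 60960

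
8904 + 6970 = 15874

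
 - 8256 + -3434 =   -  11690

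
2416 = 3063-647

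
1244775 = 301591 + 943184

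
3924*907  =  3559068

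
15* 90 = 1350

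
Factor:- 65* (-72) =2^3*3^2*5^1*13^1= 4680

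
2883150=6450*447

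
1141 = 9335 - 8194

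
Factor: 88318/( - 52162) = -44159/26081   =  - 11^(-1)*2371^ ( - 1)*44159^1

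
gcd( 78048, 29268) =9756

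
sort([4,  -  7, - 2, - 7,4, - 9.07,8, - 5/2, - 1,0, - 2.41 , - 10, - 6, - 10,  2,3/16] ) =[ - 10, - 10, - 9.07,-7, - 7, - 6, - 5/2, - 2.41, - 2, - 1, 0, 3/16,  2,  4,4,8] 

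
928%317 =294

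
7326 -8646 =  - 1320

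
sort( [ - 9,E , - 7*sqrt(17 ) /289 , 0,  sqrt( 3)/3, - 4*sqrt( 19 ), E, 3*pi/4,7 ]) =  [  -  4*sqrt( 19),- 9, - 7*sqrt(17 )/289, 0, sqrt( 3)/3, 3*pi/4, E, E , 7 ] 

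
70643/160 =441+83/160= 441.52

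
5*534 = 2670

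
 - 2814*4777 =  - 13442478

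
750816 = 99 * 7584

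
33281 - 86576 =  - 53295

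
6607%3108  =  391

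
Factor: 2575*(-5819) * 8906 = -2^1*5^2*11^1*23^2*61^1 * 73^1*103^1 = -133446836050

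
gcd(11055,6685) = 5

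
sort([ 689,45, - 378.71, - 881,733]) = [ - 881, - 378.71,45,  689,733]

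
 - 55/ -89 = 55/89 = 0.62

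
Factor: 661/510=2^(-1)*3^( - 1)*5^(-1)*17^(  -  1)*  661^1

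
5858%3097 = 2761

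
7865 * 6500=51122500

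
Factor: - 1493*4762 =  - 7109666=-2^1* 1493^1  *2381^1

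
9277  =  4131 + 5146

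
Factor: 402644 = 2^2 * 11^1*9151^1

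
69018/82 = 841 + 28/41  =  841.68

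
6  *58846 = 353076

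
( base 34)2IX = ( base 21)6EH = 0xB8D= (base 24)535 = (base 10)2957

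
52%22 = 8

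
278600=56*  4975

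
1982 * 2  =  3964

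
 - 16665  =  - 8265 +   -  8400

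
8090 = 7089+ 1001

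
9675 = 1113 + 8562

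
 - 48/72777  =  -1 + 24243/24259 = -0.00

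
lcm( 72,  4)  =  72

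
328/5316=82/1329  =  0.06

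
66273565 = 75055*883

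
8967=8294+673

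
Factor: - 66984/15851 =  - 2^3*3^1*11^ ( - 2) * 131^( - 1)*2791^1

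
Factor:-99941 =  - 139^1*719^1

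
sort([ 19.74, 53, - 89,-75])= [ - 89, - 75, 19.74,53 ]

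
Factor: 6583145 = 5^1*29^1*83^1*547^1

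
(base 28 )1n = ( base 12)43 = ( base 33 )1i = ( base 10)51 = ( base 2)110011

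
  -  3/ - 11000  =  3/11000 = 0.00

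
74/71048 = 37/35524 = 0.00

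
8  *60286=482288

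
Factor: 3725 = 5^2*149^1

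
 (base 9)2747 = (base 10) 2068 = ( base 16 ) 814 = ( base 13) C31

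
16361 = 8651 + 7710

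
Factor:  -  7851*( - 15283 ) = 119986833 = 3^1 * 17^1*29^1 *31^1 * 2617^1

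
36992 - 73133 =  - 36141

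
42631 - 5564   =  37067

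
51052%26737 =24315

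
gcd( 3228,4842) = 1614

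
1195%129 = 34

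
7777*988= 7683676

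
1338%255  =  63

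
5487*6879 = 37745073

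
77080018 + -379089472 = - 302009454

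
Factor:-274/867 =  - 2^1 * 3^( - 1)*17^( - 2)*137^1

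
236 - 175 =61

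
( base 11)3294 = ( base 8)10362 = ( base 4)1003302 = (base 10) 4338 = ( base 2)1000011110010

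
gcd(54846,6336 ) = 198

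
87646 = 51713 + 35933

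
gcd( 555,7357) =1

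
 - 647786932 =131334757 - 779121689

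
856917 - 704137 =152780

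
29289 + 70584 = 99873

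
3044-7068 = -4024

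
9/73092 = 3/24364 = 0.00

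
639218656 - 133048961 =506169695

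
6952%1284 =532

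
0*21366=0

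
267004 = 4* 66751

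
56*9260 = 518560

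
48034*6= 288204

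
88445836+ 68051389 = 156497225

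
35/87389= 35/87389 = 0.00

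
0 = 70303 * 0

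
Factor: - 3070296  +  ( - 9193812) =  - 2^2*3^1*223^1*4583^1 = - 12264108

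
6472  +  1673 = 8145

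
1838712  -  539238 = 1299474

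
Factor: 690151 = 7^1*11^1 * 8963^1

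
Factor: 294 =2^1*3^1 * 7^2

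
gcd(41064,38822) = 118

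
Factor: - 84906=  - 2^1*3^2*53^1 * 89^1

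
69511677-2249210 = 67262467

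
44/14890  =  22/7445 = 0.00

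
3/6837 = 1/2279= 0.00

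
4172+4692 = 8864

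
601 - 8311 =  - 7710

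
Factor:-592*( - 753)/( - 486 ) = - 2^3*3^(- 4)*37^1*251^1 = - 74296/81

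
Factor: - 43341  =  -3^1*14447^1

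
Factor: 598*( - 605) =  - 361790= - 2^1*5^1 * 11^2*13^1*23^1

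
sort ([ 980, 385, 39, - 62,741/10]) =[ - 62,39,741/10, 385,980] 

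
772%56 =44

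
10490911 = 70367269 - 59876358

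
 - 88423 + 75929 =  - 12494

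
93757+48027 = 141784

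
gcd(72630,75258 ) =18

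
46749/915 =15583/305 = 51.09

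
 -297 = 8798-9095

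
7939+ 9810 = 17749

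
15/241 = 15/241 = 0.06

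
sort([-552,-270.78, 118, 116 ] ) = [  -  552, - 270.78, 116, 118] 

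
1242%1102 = 140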